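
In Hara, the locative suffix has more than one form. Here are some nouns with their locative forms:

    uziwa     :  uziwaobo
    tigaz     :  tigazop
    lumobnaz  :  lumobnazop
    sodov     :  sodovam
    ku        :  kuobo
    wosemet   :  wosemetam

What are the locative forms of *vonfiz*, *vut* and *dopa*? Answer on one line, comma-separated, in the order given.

Looking at the final sound of each stem: -op when the stem ends in a sibilant (*tigaz*, *lumobnaz*); -am when the stem ends in a non-sibilant consonant (*sodov*, *wosemet*); -obo when the stem ends in a vowel (*uziwa*, *ku*).
*vonfiz* — final sound /z/ (a sibilant) → -op → *vonfizop*.
*vut* — final sound /t/ (a non-sibilant consonant) → -am → *vutam*.
Since the final sound of *dopa* is /a/ (a vowel), it takes -obo, giving *dopaobo*.

vonfizop, vutam, dopaobo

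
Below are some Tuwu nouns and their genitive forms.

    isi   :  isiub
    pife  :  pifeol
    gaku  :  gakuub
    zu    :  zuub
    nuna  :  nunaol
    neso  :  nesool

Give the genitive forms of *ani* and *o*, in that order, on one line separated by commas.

The suffix is conditioned by the last vowel: -ub when the last vowel of the stem is a high vowel (*isi*, *gaku*, *zu*); -ol when the last vowel of the stem is a non-high vowel (*pife*, *nuna*, *neso*).
*ani*: last vowel = /i/, a high vowel → -ub → *aniub*.
Since the last vowel of *o* is /o/ (a non-high vowel), it takes -ol, giving *ool*.

aniub, ool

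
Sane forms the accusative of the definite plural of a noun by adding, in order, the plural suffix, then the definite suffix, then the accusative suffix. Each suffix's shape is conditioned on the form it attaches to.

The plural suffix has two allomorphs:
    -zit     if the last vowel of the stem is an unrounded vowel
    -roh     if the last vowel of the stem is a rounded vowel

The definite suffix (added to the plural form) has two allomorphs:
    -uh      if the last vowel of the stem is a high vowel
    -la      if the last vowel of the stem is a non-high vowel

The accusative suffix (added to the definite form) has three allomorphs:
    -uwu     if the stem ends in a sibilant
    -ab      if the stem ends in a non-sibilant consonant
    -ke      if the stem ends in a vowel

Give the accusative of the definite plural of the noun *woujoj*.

*woujoj*: last vowel = /o/, a rounded vowel → -roh → *woujojroh*.
The plural form *woujojroh*: last vowel = /o/, a non-high vowel → -la → *woujojrohla*.
The final sound of the definite form *woujojrohla* is /a/, which is a vowel, so the accusative suffix is -ke, giving *woujojrohlake*.

woujojrohlake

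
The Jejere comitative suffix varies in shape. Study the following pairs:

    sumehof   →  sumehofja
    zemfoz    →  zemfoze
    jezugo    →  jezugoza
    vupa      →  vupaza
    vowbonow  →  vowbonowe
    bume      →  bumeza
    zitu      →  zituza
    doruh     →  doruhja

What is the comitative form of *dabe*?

dabeza

The suffix is conditioned by the final sound: -ja when the stem ends in a voiceless consonant (*sumehof*, *doruh*); -e when the stem ends in a voiced consonant (*zemfoz*, *vowbonow*); -za when the stem ends in a vowel (*jezugo*, *vupa*, *bume*, *zitu*).
*dabe*: final sound = /e/, a vowel → -za → *dabeza*.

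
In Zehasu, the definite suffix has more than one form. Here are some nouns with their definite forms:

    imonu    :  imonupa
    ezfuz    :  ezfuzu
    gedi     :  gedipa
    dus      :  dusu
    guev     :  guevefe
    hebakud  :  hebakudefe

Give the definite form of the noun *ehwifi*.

ehwifipa

The alternation tracks the final sound of the stem — -u when the stem ends in a sibilant (*ezfuz*, *dus*); -efe when the stem ends in a non-sibilant consonant (*guev*, *hebakud*); -pa when the stem ends in a vowel (*imonu*, *gedi*).
Since the final sound of *ehwifi* is /i/ (a vowel), it takes -pa, giving *ehwifipa*.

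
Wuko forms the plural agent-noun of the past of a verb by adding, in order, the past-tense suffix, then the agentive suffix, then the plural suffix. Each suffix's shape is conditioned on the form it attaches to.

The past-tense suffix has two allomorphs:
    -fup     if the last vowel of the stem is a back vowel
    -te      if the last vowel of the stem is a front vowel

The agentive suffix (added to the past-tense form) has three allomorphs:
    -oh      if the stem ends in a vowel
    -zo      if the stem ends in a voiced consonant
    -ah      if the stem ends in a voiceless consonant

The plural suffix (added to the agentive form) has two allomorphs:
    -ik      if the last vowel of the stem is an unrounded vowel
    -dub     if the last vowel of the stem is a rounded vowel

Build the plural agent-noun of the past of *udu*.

udufupahik

The last vowel of *udu* is /u/, which is a back vowel, so the past-tense suffix is -fup, giving *udufup*.
The final sound of the past-tense form *udufup* is /p/, which is a voiceless consonant, so the agentive suffix is -ah, giving *udufupah*.
Since the last vowel of the agentive form *udufupah* is /a/ (an unrounded vowel), it takes -ik, giving *udufupahik*.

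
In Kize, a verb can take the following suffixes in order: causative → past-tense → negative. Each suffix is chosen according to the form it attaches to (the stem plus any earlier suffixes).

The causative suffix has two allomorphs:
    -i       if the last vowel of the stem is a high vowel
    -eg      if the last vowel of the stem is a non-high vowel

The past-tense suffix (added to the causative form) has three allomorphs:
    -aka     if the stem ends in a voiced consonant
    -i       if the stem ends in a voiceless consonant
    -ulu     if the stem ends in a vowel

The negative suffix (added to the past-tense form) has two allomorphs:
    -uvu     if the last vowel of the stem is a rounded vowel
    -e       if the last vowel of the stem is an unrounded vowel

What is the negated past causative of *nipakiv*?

*nipakiv*: last vowel = /i/, a high vowel → -i → *nipakivi*.
The causative form *nipakivi* — final sound /i/ (a vowel) → -ulu → *nipakiviulu*.
Since the last vowel of the past-tense form *nipakiviulu* is /u/ (a rounded vowel), it takes -uvu, giving *nipakiviuluuvu*.

nipakiviuluuvu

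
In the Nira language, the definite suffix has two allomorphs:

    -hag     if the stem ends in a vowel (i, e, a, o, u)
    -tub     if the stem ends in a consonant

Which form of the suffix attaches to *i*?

*i*: final sound = /i/, a vowel → -hag.

-hag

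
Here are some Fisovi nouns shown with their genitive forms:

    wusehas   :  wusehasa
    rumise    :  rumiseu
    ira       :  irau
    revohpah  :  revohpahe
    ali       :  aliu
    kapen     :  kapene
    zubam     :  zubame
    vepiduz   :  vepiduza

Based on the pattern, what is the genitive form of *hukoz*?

Looking at the final sound of each stem: -a when the stem ends in a sibilant (*wusehas*, *vepiduz*); -e when the stem ends in a non-sibilant consonant (*revohpah*, *kapen*, *zubam*); -u when the stem ends in a vowel (*rumise*, *ira*, *ali*).
*hukoz*: final sound = /z/, a sibilant → -a → *hukoza*.

hukoza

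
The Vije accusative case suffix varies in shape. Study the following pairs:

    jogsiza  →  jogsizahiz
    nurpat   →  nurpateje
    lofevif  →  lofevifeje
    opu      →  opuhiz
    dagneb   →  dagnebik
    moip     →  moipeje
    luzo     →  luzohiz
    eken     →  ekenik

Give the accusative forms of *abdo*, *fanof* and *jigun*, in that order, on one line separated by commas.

The pattern is voicing of the final sound: -eje when the stem ends in a voiceless consonant (*nurpat*, *lofevif*, *moip*); -ik when the stem ends in a voiced consonant (*dagneb*, *eken*); -hiz when the stem ends in a vowel (*jogsiza*, *opu*, *luzo*).
Since the final sound of *abdo* is /o/ (a vowel), it takes -hiz, giving *abdohiz*.
Since the final sound of *fanof* is /f/ (a voiceless consonant), it takes -eje, giving *fanofeje*.
Since the final sound of *jigun* is /n/ (a voiced consonant), it takes -ik, giving *jigunik*.

abdohiz, fanofeje, jigunik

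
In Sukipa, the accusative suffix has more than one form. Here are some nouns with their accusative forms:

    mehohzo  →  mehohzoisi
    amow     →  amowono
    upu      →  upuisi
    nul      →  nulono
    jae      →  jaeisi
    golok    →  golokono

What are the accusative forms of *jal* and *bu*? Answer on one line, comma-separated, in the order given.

The pattern is consonant vs. vowel: -ono when the stem ends in a consonant (*amow*, *nul*, *golok*); -isi when the stem ends in a vowel (*mehohzo*, *upu*, *jae*).
The final sound of *jal* is /l/, which is a consonant, so the suffix is -ono, giving *jalono*.
*bu* — final sound /u/ (a vowel) → -isi → *buisi*.

jalono, buisi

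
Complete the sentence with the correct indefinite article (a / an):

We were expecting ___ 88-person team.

The indefinite article is chosen by the initial *sound* of the following word, not its spelling.
The number *88* is spoken "eighty-…", beginning with /ˈeɪti/ — a vowel sound.
So the article is *an*: We were expecting an 88-person team.

an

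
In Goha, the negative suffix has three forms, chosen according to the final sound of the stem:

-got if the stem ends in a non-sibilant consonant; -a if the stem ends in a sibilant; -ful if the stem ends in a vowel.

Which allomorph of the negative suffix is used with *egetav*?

The final sound of *egetav* is /v/, which is a non-sibilant consonant, so the suffix is -got.

-got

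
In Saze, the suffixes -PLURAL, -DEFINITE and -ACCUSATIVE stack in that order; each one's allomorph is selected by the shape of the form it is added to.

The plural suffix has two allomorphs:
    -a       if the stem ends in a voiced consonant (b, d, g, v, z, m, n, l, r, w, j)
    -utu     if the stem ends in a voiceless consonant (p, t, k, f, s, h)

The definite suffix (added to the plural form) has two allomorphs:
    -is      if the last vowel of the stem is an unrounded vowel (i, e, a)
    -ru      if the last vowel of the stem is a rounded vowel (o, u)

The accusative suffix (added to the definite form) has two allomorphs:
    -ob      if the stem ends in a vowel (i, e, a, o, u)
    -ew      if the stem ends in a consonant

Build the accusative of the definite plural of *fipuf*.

fipufuturuob

The final consonant of *fipuf* is /f/, which is voiceless, so the plural suffix is -utu, giving *fipufutu*.
Since the last vowel of the plural form *fipufutu* is /u/ (a rounded vowel), it takes -ru, giving *fipufuturu*.
The final sound of the definite form *fipufuturu* is /u/, which is a vowel, so the accusative suffix is -ob, giving *fipufuturuob*.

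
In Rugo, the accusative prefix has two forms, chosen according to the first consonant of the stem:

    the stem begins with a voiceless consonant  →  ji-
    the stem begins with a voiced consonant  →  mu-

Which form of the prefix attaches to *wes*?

mu-

The first consonant of *wes* is /w/, which is voiced, so the prefix is mu-.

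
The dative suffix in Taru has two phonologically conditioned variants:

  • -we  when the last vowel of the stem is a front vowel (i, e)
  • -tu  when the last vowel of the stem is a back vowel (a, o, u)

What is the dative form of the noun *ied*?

iedwe

The last vowel of *ied* is /e/, which is a front vowel, so the suffix is -we, giving *iedwe*.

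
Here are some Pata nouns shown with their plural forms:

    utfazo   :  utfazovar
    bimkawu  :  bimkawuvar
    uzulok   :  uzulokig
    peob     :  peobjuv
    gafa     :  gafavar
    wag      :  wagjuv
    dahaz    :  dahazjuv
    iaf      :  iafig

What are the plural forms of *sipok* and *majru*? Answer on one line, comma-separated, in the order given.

Looking at the final sound of each stem: -ig when the stem ends in a voiceless consonant (*uzulok*, *iaf*); -juv when the stem ends in a voiced consonant (*peob*, *wag*, *dahaz*); -var when the stem ends in a vowel (*utfazo*, *bimkawu*, *gafa*).
*sipok*: final sound = /k/, a voiceless consonant → -ig → *sipokig*.
*majru* — final sound /u/ (a vowel) → -var → *majruvar*.

sipokig, majruvar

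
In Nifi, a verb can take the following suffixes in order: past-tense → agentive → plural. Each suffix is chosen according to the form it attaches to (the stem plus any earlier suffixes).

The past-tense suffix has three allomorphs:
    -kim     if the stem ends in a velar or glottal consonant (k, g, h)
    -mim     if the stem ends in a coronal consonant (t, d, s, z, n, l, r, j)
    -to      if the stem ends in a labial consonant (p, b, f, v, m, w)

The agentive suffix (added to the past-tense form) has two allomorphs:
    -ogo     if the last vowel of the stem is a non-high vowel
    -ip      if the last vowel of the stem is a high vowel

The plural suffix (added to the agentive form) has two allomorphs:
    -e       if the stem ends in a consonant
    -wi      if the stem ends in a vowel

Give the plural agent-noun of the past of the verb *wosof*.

wosoftoogowi

*wosof* — final consonant /f/ (labial) → -to → *wosofto*.
The last vowel of the past-tense form *wosofto* is /o/, which is a non-high vowel, so the agentive suffix is -ogo, giving *wosoftoogo*.
The agentive form *wosoftoogo*: final sound = /o/, a vowel → -wi → *wosoftoogowi*.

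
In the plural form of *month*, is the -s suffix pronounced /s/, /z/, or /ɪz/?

/s/

The stem *month* ends in a voiceless non-sibilant consonant.
The plural suffix surfaces as /ɪz/ after sibilants, /s/ after other voiceless consonants, and /z/ after other voiced sounds.
So the plural -s on *month* is pronounced /s/.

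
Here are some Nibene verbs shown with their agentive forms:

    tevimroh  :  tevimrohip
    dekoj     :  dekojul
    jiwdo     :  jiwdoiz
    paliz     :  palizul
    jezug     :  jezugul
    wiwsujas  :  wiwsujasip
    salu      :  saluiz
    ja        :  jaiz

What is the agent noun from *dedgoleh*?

Looking at the final sound of each stem: -ip when the stem ends in a voiceless consonant (*tevimroh*, *wiwsujas*); -ul when the stem ends in a voiced consonant (*dekoj*, *paliz*, *jezug*); -iz when the stem ends in a vowel (*jiwdo*, *salu*, *ja*).
Since the final sound of *dedgoleh* is /h/ (a voiceless consonant), it takes -ip, giving *dedgolehip*.

dedgolehip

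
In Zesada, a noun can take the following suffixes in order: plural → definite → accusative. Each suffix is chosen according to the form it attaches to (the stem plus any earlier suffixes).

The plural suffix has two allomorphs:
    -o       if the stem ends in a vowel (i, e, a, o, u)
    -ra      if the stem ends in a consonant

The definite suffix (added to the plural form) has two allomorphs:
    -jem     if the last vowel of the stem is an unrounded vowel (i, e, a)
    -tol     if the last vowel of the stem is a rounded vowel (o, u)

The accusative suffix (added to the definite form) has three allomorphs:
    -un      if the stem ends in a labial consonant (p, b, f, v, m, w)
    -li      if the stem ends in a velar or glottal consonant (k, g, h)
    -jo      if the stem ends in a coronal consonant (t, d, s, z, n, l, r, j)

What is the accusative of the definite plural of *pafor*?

paforrajemun

Since the final sound of *pafor* is /r/ (a consonant), it takes -ra, giving *paforra*.
The last vowel of the plural form *paforra* is /a/, which is an unrounded vowel, so the definite suffix is -jem, giving *paforrajem*.
Since the final consonant of the definite form *paforrajem* is /m/ (labial), it takes -un, giving *paforrajemun*.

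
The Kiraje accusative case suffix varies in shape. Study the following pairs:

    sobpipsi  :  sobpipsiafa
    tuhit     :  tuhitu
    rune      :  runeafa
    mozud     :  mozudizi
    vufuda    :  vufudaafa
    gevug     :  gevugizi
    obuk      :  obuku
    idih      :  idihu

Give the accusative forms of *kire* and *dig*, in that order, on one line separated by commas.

kireafa, digizi

Looking at the final sound of each stem: -u when the stem ends in a voiceless consonant (*tuhit*, *obuk*, *idih*); -izi when the stem ends in a voiced consonant (*mozud*, *gevug*); -afa when the stem ends in a vowel (*sobpipsi*, *rune*, *vufuda*).
*kire* — final sound /e/ (a vowel) → -afa → *kireafa*.
Since the final sound of *dig* is /g/ (a voiced consonant), it takes -izi, giving *digizi*.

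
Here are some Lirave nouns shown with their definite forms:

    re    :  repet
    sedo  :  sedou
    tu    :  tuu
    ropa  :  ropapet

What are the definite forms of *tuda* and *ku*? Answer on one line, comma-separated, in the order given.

The alternation tracks the last vowel of the stem — -u when the last vowel of the stem is a rounded vowel (*sedo*, *tu*); -pet when the last vowel of the stem is an unrounded vowel (*re*, *ropa*).
The last vowel of *tuda* is /a/, which is an unrounded vowel, so the suffix is -pet, giving *tudapet*.
*ku* — last vowel /u/ (a rounded vowel) → -u → *kuu*.

tudapet, kuu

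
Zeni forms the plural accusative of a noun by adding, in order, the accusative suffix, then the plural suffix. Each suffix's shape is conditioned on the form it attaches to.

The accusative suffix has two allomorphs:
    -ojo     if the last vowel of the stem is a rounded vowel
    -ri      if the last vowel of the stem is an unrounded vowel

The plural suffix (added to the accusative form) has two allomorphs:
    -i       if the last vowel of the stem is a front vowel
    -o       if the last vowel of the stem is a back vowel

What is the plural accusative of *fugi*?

*fugi* — last vowel /i/ (an unrounded vowel) → -ri → *fugiri*.
The last vowel of the accusative form *fugiri* is /i/, which is a front vowel, so the plural suffix is -i, giving *fugirii*.

fugirii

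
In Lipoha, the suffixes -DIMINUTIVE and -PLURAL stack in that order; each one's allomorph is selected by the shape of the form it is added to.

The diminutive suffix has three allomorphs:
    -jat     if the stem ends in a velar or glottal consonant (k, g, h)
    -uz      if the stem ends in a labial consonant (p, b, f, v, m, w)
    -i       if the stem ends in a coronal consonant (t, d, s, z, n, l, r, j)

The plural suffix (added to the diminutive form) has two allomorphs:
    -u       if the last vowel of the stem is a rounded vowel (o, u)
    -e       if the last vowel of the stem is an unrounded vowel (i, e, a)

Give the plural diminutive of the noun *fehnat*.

The final consonant of *fehnat* is /t/, which is coronal, so the diminutive suffix is -i, giving *fehnati*.
The diminutive form *fehnati* — last vowel /i/ (an unrounded vowel) → -e → *fehnatie*.

fehnatie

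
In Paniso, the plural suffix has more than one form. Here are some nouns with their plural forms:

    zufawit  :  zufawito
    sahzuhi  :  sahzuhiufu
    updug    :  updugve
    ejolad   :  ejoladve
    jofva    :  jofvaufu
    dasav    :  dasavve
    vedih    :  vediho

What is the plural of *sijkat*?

Looking at the final sound of each stem: -o when the stem ends in a voiceless consonant (*zufawit*, *vedih*); -ve when the stem ends in a voiced consonant (*updug*, *ejolad*, *dasav*); -ufu when the stem ends in a vowel (*sahzuhi*, *jofva*).
*sijkat* — final sound /t/ (a voiceless consonant) → -o → *sijkato*.

sijkato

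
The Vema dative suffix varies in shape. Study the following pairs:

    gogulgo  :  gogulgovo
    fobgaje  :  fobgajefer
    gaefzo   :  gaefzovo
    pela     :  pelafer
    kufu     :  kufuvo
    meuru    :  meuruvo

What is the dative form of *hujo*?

The suffix is conditioned by the last vowel: -vo when the last vowel of the stem is a rounded vowel (*gogulgo*, *gaefzo*, *kufu*, *meuru*); -fer when the last vowel of the stem is an unrounded vowel (*fobgaje*, *pela*).
The last vowel of *hujo* is /o/, which is a rounded vowel, so the suffix is -vo, giving *hujovo*.

hujovo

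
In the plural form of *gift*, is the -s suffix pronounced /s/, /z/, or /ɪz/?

/s/

The stem *gift* ends in a voiceless non-sibilant consonant.
The plural suffix surfaces as /ɪz/ after sibilants, /s/ after other voiceless consonants, and /z/ after other voiced sounds.
So the plural -s on *gift* is pronounced /s/.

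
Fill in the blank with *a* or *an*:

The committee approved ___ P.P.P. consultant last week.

a

The indefinite article is chosen by the initial *sound* of the following word, not its spelling.
The initialism *P.P.P.* is read letter by letter; the first letter, P, is pronounced /piː/, which begins with a consonant sound.
So the article is *a*: The committee approved a P.P.P. consultant last week.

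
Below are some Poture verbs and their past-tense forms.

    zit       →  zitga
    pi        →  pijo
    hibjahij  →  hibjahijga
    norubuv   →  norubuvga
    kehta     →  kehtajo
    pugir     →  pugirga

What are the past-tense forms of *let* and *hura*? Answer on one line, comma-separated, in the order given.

Looking at the final sound of each stem: -ga when the stem ends in a consonant (*zit*, *hibjahij*, *norubuv*, *pugir*); -jo when the stem ends in a vowel (*pi*, *kehta*).
*let*: final sound = /t/, a consonant → -ga → *letga*.
*hura* — final sound /a/ (a vowel) → -jo → *hurajo*.

letga, hurajo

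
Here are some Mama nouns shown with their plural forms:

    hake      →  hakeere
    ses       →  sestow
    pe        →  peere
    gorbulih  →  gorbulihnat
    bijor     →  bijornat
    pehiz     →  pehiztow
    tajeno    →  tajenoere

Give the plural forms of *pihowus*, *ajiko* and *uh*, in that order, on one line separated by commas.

pihowustow, ajikoere, uhnat

The alternation tracks the final sound of the stem — -tow when the stem ends in a sibilant (*ses*, *pehiz*); -nat when the stem ends in a non-sibilant consonant (*gorbulih*, *bijor*); -ere when the stem ends in a vowel (*hake*, *pe*, *tajeno*).
*pihowus*: final sound = /s/, a sibilant → -tow → *pihowustow*.
*ajiko*: final sound = /o/, a vowel → -ere → *ajikoere*.
Since the final sound of *uh* is /h/ (a non-sibilant consonant), it takes -nat, giving *uhnat*.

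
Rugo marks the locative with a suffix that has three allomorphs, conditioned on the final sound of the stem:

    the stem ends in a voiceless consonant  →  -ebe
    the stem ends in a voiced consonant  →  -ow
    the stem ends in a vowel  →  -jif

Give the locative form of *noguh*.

The final sound of *noguh* is /h/, which is a voiceless consonant, so the suffix is -ebe, giving *noguhebe*.

noguhebe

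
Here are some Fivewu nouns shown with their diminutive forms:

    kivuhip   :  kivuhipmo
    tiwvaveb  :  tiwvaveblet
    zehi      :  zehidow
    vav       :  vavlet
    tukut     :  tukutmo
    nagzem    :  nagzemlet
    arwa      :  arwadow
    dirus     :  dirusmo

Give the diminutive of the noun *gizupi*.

gizupidow

The pattern is voicing of the final sound: -mo when the stem ends in a voiceless consonant (*kivuhip*, *tukut*, *dirus*); -let when the stem ends in a voiced consonant (*tiwvaveb*, *vav*, *nagzem*); -dow when the stem ends in a vowel (*zehi*, *arwa*).
Since the final sound of *gizupi* is /i/ (a vowel), it takes -dow, giving *gizupidow*.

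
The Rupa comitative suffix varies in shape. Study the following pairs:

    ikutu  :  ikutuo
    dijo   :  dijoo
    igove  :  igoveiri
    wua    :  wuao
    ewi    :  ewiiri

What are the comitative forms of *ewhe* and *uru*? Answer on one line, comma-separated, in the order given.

ewheiri, uruo

The pattern is front/back vowel harmony: -iri when the last vowel of the stem is a front vowel (*igove*, *ewi*); -o when the last vowel of the stem is a back vowel (*ikutu*, *dijo*, *wua*).
Since the last vowel of *ewhe* is /e/ (a front vowel), it takes -iri, giving *ewheiri*.
*uru* — last vowel /u/ (a back vowel) → -o → *uruo*.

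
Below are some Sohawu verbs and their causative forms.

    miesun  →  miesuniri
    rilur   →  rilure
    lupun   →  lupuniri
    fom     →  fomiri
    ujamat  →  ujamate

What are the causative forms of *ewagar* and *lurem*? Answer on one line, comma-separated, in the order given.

ewagare, luremiri

The alternation tracks the final consonant of the stem — -iri when the stem ends in a nasal (*miesun*, *lupun*, *fom*); -e when the stem ends in a non-nasal consonant (*rilur*, *ujamat*).
*ewagar* — final consonant /r/ (non-nasal) → -e → *ewagare*.
The final consonant of *lurem* is /m/, which is a nasal, so the suffix is -iri, giving *luremiri*.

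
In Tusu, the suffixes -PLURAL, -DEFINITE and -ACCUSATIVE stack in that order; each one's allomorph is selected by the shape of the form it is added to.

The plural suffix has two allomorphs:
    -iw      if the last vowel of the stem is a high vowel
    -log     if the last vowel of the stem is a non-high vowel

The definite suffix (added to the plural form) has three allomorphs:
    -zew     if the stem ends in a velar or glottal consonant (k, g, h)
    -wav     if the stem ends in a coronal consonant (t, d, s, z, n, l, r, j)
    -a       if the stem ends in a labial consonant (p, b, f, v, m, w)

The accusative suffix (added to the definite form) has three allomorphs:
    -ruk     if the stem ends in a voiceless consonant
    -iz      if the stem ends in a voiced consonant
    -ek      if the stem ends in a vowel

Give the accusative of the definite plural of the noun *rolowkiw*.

*rolowkiw*: last vowel = /i/, a high vowel → -iw → *rolowkiwiw*.
Since the final consonant of the plural form *rolowkiwiw* is /w/ (labial), it takes -a, giving *rolowkiwiwa*.
The definite form *rolowkiwiwa*: final sound = /a/, a vowel → -ek → *rolowkiwiwaek*.

rolowkiwiwaek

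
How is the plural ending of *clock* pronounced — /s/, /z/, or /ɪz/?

/s/

The stem *clock* ends in a voiceless non-sibilant consonant.
The plural suffix surfaces as /ɪz/ after sibilants, /s/ after other voiceless consonants, and /z/ after other voiced sounds.
So the plural -s on *clock* is pronounced /s/.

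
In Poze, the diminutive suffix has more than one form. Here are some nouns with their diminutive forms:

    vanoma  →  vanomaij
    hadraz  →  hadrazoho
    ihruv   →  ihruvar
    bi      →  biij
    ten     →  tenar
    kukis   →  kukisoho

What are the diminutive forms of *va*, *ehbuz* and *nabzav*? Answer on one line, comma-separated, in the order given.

vaij, ehbuzoho, nabzavar

The pattern is sibilance of the final sound: -oho when the stem ends in a sibilant (*hadraz*, *kukis*); -ar when the stem ends in a non-sibilant consonant (*ihruv*, *ten*); -ij when the stem ends in a vowel (*vanoma*, *bi*).
*va* — final sound /a/ (a vowel) → -ij → *vaij*.
*ehbuz*: final sound = /z/, a sibilant → -oho → *ehbuzoho*.
*nabzav*: final sound = /v/, a non-sibilant consonant → -ar → *nabzavar*.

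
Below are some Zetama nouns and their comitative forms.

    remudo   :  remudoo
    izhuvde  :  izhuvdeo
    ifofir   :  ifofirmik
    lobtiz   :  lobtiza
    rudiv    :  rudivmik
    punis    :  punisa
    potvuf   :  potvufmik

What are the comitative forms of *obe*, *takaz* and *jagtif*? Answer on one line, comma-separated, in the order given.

Looking at the final sound of each stem: -a when the stem ends in a sibilant (*lobtiz*, *punis*); -mik when the stem ends in a non-sibilant consonant (*ifofir*, *rudiv*, *potvuf*); -o when the stem ends in a vowel (*remudo*, *izhuvde*).
Since the final sound of *obe* is /e/ (a vowel), it takes -o, giving *obeo*.
Since the final sound of *takaz* is /z/ (a sibilant), it takes -a, giving *takaza*.
The final sound of *jagtif* is /f/, which is a non-sibilant consonant, so the suffix is -mik, giving *jagtifmik*.

obeo, takaza, jagtifmik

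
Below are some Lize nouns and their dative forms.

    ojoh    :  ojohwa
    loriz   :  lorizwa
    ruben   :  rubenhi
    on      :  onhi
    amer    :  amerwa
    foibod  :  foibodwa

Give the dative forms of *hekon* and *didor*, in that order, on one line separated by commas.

hekonhi, didorwa

Looking at the final consonant of each stem: -hi when the stem ends in a nasal (*ruben*, *on*); -wa when the stem ends in a non-nasal consonant (*ojoh*, *loriz*, *amer*, *foibod*).
*hekon*: final consonant = /n/, a nasal → -hi → *hekonhi*.
Since the final consonant of *didor* is /r/ (non-nasal), it takes -wa, giving *didorwa*.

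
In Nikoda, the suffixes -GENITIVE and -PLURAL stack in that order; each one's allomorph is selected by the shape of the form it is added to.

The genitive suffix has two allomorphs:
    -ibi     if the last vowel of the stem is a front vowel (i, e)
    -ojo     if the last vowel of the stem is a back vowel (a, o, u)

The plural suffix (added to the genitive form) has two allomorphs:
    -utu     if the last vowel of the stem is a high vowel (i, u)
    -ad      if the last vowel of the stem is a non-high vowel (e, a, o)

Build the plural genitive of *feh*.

*feh*: last vowel = /e/, a front vowel → -ibi → *fehibi*.
The genitive form *fehibi*: last vowel = /i/, a high vowel → -utu → *fehibiutu*.

fehibiutu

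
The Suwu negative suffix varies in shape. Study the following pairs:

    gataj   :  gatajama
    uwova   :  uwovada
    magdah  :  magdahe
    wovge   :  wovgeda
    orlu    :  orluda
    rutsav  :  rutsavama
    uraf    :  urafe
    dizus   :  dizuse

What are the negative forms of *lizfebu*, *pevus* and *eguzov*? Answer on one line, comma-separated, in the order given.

The pattern is voicing of the final sound: -e when the stem ends in a voiceless consonant (*magdah*, *uraf*, *dizus*); -ama when the stem ends in a voiced consonant (*gataj*, *rutsav*); -da when the stem ends in a vowel (*uwova*, *wovge*, *orlu*).
*lizfebu* — final sound /u/ (a vowel) → -da → *lizfebuda*.
*pevus*: final sound = /s/, a voiceless consonant → -e → *pevuse*.
The final sound of *eguzov* is /v/, which is a voiced consonant, so the suffix is -ama, giving *eguzovama*.

lizfebuda, pevuse, eguzovama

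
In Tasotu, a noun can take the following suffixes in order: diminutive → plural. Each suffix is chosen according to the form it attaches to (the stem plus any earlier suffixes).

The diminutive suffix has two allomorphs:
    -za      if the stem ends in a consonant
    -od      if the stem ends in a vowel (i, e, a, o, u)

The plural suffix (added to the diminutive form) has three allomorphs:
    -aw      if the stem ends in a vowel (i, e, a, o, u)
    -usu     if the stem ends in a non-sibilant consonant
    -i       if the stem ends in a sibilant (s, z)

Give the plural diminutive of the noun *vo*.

voodusu

*vo* — final sound /o/ (a vowel) → -od → *vood*.
The diminutive form *vood*: final sound = /d/, a non-sibilant consonant → -usu → *voodusu*.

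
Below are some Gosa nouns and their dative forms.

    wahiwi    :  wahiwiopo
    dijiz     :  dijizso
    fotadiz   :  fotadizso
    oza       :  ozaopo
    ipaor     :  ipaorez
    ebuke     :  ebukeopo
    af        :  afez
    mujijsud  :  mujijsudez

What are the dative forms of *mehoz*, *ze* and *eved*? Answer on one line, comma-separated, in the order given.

mehozso, zeopo, evedez

The suffix is conditioned by the final sound: -so when the stem ends in a sibilant (*dijiz*, *fotadiz*); -ez when the stem ends in a non-sibilant consonant (*ipaor*, *af*, *mujijsud*); -opo when the stem ends in a vowel (*wahiwi*, *oza*, *ebuke*).
Since the final sound of *mehoz* is /z/ (a sibilant), it takes -so, giving *mehozso*.
*ze* — final sound /e/ (a vowel) → -opo → *zeopo*.
Since the final sound of *eved* is /d/ (a non-sibilant consonant), it takes -ez, giving *evedez*.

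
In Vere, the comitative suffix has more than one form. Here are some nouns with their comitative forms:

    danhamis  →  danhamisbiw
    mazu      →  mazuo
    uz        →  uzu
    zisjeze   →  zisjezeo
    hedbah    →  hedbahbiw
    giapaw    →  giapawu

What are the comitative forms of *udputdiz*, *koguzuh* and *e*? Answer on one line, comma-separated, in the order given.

Looking at the final sound of each stem: -biw when the stem ends in a voiceless consonant (*danhamis*, *hedbah*); -u when the stem ends in a voiced consonant (*uz*, *giapaw*); -o when the stem ends in a vowel (*mazu*, *zisjeze*).
*udputdiz* — final sound /z/ (a voiced consonant) → -u → *udputdizu*.
The final sound of *koguzuh* is /h/, which is a voiceless consonant, so the suffix is -biw, giving *koguzuhbiw*.
*e* — final sound /e/ (a vowel) → -o → *eo*.

udputdizu, koguzuhbiw, eo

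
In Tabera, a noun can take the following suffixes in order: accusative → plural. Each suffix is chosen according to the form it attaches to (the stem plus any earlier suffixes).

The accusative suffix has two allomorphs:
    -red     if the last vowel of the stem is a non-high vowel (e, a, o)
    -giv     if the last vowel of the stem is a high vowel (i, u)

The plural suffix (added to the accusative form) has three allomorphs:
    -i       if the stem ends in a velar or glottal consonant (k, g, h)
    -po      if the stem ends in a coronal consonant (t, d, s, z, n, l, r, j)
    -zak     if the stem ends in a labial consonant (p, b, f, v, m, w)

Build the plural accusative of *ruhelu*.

ruhelugivzak

The last vowel of *ruhelu* is /u/, which is a high vowel, so the accusative suffix is -giv, giving *ruhelugiv*.
The final consonant of the accusative form *ruhelugiv* is /v/, which is labial, so the plural suffix is -zak, giving *ruhelugivzak*.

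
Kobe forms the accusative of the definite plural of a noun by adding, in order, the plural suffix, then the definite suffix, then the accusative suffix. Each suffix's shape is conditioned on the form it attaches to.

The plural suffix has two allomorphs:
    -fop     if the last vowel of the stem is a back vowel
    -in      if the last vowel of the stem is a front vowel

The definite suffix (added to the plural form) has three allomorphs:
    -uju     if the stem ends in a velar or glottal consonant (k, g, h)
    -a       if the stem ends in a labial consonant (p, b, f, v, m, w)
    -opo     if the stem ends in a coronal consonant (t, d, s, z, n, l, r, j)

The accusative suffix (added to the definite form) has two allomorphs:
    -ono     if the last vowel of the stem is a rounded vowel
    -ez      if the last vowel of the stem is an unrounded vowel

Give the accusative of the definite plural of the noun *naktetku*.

*naktetku*: last vowel = /u/, a back vowel → -fop → *naktetkufop*.
The final consonant of the plural form *naktetkufop* is /p/, which is labial, so the definite suffix is -a, giving *naktetkufopa*.
The definite form *naktetkufopa* — last vowel /a/ (an unrounded vowel) → -ez → *naktetkufopaez*.

naktetkufopaez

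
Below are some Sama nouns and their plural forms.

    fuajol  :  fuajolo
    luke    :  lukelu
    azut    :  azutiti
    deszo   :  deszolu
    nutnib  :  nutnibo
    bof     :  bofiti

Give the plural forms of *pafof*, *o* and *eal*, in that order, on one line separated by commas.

The pattern is voicing of the final sound: -iti when the stem ends in a voiceless consonant (*azut*, *bof*); -o when the stem ends in a voiced consonant (*fuajol*, *nutnib*); -lu when the stem ends in a vowel (*luke*, *deszo*).
*pafof*: final sound = /f/, a voiceless consonant → -iti → *pafofiti*.
*o*: final sound = /o/, a vowel → -lu → *olu*.
*eal* — final sound /l/ (a voiced consonant) → -o → *ealo*.

pafofiti, olu, ealo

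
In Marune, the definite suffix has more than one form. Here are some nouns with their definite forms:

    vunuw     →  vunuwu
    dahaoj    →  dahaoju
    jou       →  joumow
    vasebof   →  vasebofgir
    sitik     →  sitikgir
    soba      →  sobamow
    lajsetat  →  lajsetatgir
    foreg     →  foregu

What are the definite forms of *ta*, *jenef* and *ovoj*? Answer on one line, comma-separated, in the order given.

tamow, jenefgir, ovoju

The pattern is voicing of the final sound: -gir when the stem ends in a voiceless consonant (*vasebof*, *sitik*, *lajsetat*); -u when the stem ends in a voiced consonant (*vunuw*, *dahaoj*, *foreg*); -mow when the stem ends in a vowel (*jou*, *soba*).
*ta*: final sound = /a/, a vowel → -mow → *tamow*.
*jenef* — final sound /f/ (a voiceless consonant) → -gir → *jenefgir*.
The final sound of *ovoj* is /j/, which is a voiced consonant, so the suffix is -u, giving *ovoju*.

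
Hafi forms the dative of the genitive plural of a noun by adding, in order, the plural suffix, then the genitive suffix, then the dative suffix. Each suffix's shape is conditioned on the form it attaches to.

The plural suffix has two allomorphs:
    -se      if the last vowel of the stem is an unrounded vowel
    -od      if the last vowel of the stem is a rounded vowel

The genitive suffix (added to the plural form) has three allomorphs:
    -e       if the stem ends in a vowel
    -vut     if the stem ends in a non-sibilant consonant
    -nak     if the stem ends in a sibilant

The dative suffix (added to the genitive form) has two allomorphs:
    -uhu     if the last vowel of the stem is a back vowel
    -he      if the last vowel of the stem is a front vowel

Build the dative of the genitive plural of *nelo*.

neloodvutuhu

Since the last vowel of *nelo* is /o/ (a rounded vowel), it takes -od, giving *nelood*.
The plural form *nelood* — final sound /d/ (a non-sibilant consonant) → -vut → *neloodvut*.
The last vowel of the genitive form *neloodvut* is /u/, which is a back vowel, so the dative suffix is -uhu, giving *neloodvutuhu*.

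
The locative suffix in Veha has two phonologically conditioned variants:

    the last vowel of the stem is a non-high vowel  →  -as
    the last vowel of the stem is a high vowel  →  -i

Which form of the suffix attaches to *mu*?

-i

The last vowel of *mu* is /u/, which is a high vowel, so the suffix is -i.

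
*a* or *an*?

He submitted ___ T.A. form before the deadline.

a

The indefinite article is chosen by the initial *sound* of the following word, not its spelling.
The initialism *T.A.* is read letter by letter; the first letter, T, is pronounced /tiː/, which begins with a consonant sound.
So the article is *a*: He submitted a T.A. form before the deadline.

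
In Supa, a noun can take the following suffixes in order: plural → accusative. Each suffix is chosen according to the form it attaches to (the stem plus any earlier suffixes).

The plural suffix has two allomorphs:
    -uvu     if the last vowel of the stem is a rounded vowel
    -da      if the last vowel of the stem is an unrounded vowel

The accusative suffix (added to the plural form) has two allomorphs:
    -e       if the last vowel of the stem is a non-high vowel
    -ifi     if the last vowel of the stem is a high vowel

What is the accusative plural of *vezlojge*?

Since the last vowel of *vezlojge* is /e/ (an unrounded vowel), it takes -da, giving *vezlojgeda*.
Since the last vowel of the plural form *vezlojgeda* is /a/ (a non-high vowel), it takes -e, giving *vezlojgedae*.

vezlojgedae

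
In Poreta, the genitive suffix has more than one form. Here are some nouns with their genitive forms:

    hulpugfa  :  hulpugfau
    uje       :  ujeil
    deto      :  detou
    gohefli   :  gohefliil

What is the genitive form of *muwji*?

The suffix is conditioned by the last vowel: -il when the last vowel of the stem is a front vowel (*uje*, *gohefli*); -u when the last vowel of the stem is a back vowel (*hulpugfa*, *deto*).
Since the last vowel of *muwji* is /i/ (a front vowel), it takes -il, giving *muwjiil*.

muwjiil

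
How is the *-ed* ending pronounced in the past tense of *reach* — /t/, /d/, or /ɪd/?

The stem *reach* ends in a voiceless consonant other than /t/.
The -ed suffix is realized as /ɪd/ after /t, d/; as /t/ after other voiceless consonants; and as /d/ after other voiced sounds.
So -ed on *reach* is pronounced /t/.

/t/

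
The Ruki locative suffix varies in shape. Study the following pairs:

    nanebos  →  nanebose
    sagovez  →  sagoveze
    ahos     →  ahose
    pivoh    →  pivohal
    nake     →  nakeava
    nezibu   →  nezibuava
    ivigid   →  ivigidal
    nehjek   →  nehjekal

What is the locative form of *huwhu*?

Looking at the final sound of each stem: -e when the stem ends in a sibilant (*nanebos*, *sagovez*, *ahos*); -al when the stem ends in a non-sibilant consonant (*pivoh*, *ivigid*, *nehjek*); -ava when the stem ends in a vowel (*nake*, *nezibu*).
Since the final sound of *huwhu* is /u/ (a vowel), it takes -ava, giving *huwhuava*.

huwhuava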